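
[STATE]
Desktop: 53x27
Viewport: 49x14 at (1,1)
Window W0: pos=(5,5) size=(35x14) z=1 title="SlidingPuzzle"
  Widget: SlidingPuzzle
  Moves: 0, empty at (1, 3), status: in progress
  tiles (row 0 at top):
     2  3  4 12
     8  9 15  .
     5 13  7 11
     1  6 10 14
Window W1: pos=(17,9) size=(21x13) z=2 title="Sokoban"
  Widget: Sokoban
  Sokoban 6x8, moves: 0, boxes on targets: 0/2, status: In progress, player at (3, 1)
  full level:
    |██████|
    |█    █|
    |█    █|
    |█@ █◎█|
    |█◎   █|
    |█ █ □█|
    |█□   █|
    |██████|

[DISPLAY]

                                                 
                                                 
                                                 
                                                 
    ┏━━━━━━━━━━━━━━━━━━━━━━━━━━━━━━━━━┓          
    ┃ SlidingPuzzle                   ┃          
    ┠─────────────────────────────────┨          
    ┃┌────┬────┬────┬────┐            ┃          
    ┃│  2 │  3 │┏━━━━━━━━━━━━━━━━━━━┓ ┃          
    ┃├────┼────┼┃ Sokoban           ┃ ┃          
    ┃│  8 │  9 │┠───────────────────┨ ┃          
    ┃├────┼────┼┃██████             ┃ ┃          
    ┃│  5 │ 13 │┃█    █             ┃ ┃          
    ┃├────┼────┼┃█    █             ┃ ┃          


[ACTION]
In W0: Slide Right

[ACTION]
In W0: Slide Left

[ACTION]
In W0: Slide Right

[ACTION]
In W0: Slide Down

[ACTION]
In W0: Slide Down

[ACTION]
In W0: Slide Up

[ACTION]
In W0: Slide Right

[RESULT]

                                                 
                                                 
                                                 
                                                 
    ┏━━━━━━━━━━━━━━━━━━━━━━━━━━━━━━━━━┓          
    ┃ SlidingPuzzle                   ┃          
    ┠─────────────────────────────────┨          
    ┃┌────┬────┬────┬────┐            ┃          
    ┃│  2 │  3 │┏━━━━━━━━━━━━━━━━━━━┓ ┃          
    ┃├────┼────┼┃ Sokoban           ┃ ┃          
    ┃│  8 │    │┠───────────────────┨ ┃          
    ┃├────┼────┼┃██████             ┃ ┃          
    ┃│  5 │ 13 │┃█    █             ┃ ┃          
    ┃├────┼────┼┃█    █             ┃ ┃          


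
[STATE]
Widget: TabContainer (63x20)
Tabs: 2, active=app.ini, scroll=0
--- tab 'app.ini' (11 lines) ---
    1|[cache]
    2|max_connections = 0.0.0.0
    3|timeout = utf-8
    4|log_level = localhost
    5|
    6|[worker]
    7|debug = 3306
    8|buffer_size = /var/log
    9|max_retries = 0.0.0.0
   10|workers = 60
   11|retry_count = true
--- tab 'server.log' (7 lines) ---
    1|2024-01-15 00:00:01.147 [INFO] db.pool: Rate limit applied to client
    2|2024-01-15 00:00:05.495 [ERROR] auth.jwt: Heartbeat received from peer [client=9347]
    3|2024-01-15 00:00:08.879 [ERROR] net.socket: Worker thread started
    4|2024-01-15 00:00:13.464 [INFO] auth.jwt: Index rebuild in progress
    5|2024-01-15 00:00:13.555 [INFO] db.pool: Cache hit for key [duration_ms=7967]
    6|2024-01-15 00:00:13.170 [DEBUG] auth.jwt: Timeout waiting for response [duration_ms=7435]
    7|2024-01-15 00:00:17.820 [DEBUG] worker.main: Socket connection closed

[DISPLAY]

[app.ini]│ server.log                                          
───────────────────────────────────────────────────────────────
[cache]                                                        
max_connections = 0.0.0.0                                      
timeout = utf-8                                                
log_level = localhost                                          
                                                               
[worker]                                                       
debug = 3306                                                   
buffer_size = /var/log                                         
max_retries = 0.0.0.0                                          
workers = 60                                                   
retry_count = true                                             
                                                               
                                                               
                                                               
                                                               
                                                               
                                                               
                                                               


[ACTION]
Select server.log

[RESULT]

 app.ini │[server.log]                                         
───────────────────────────────────────────────────────────────
2024-01-15 00:00:01.147 [INFO] db.pool: Rate limit applied to c
2024-01-15 00:00:05.495 [ERROR] auth.jwt: Heartbeat received fr
2024-01-15 00:00:08.879 [ERROR] net.socket: Worker thread start
2024-01-15 00:00:13.464 [INFO] auth.jwt: Index rebuild in progr
2024-01-15 00:00:13.555 [INFO] db.pool: Cache hit for key [dura
2024-01-15 00:00:13.170 [DEBUG] auth.jwt: Timeout waiting for r
2024-01-15 00:00:17.820 [DEBUG] worker.main: Socket connection 
                                                               
                                                               
                                                               
                                                               
                                                               
                                                               
                                                               
                                                               
                                                               
                                                               
                                                               


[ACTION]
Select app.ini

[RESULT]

[app.ini]│ server.log                                          
───────────────────────────────────────────────────────────────
[cache]                                                        
max_connections = 0.0.0.0                                      
timeout = utf-8                                                
log_level = localhost                                          
                                                               
[worker]                                                       
debug = 3306                                                   
buffer_size = /var/log                                         
max_retries = 0.0.0.0                                          
workers = 60                                                   
retry_count = true                                             
                                                               
                                                               
                                                               
                                                               
                                                               
                                                               
                                                               


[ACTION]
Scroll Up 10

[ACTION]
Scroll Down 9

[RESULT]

[app.ini]│ server.log                                          
───────────────────────────────────────────────────────────────
workers = 60                                                   
retry_count = true                                             
                                                               
                                                               
                                                               
                                                               
                                                               
                                                               
                                                               
                                                               
                                                               
                                                               
                                                               
                                                               
                                                               
                                                               
                                                               
                                                               


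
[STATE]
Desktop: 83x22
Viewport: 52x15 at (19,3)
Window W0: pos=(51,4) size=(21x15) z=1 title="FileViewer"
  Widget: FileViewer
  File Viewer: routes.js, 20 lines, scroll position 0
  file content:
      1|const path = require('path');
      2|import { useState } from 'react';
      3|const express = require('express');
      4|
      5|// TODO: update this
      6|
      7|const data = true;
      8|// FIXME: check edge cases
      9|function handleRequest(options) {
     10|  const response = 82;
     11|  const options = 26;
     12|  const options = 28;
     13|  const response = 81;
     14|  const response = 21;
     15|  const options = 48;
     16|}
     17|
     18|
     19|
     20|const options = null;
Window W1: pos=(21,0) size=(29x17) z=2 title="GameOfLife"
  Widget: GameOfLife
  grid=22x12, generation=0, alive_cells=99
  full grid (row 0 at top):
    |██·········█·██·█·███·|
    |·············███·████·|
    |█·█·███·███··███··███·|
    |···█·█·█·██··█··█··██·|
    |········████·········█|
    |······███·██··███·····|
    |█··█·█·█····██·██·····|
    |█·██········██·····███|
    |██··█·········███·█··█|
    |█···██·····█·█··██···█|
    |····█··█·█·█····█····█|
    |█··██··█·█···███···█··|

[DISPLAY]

  ┃Gen: 0                     ┃                     
  ┃██·········█·██·█·███·     ┃ ┏━━━━━━━━━━━━━━━━━━━
  ┃·············███·████·     ┃ ┃ FileViewer        
  ┃█·█·███·███··███··███·     ┃ ┠───────────────────
  ┃···█·█·█·██··█··█··██·     ┃ ┃const path = requi▲
  ┃········████·········█     ┃ ┃import { useState █
  ┃······███·██··███·····     ┃ ┃const express = re░
  ┃█··█·█·█····██·██·····     ┃ ┃                  ░
  ┃█·██········██·····███     ┃ ┃// TODO: update th░
  ┃██··█·········███·█··█     ┃ ┃                  ░
  ┃█···██·····█·█··██···█     ┃ ┃const data = true;░
  ┃····█··█·█·█····█····█     ┃ ┃// FIXME: check ed░
  ┃█··██··█·█···███···█··     ┃ ┃function handleReq░
  ┗━━━━━━━━━━━━━━━━━━━━━━━━━━━┛ ┃  const response =░
                                ┃  const options = ▼


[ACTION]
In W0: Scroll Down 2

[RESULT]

  ┃Gen: 0                     ┃                     
  ┃██·········█·██·█·███·     ┃ ┏━━━━━━━━━━━━━━━━━━━
  ┃·············███·████·     ┃ ┃ FileViewer        
  ┃█·█·███·███··███··███·     ┃ ┠───────────────────
  ┃···█·█·█·██··█··█··██·     ┃ ┃const express = re▲
  ┃········████·········█     ┃ ┃                  ░
  ┃······███·██··███·····     ┃ ┃// TODO: update th░
  ┃█··█·█·█····██·██·····     ┃ ┃                  █
  ┃█·██········██·····███     ┃ ┃const data = true;░
  ┃██··█·········███·█··█     ┃ ┃// FIXME: check ed░
  ┃█···██·····█·█··██···█     ┃ ┃function handleReq░
  ┃····█··█·█·█····█····█     ┃ ┃  const response =░
  ┃█··██··█·█···███···█··     ┃ ┃  const options = ░
  ┗━━━━━━━━━━━━━━━━━━━━━━━━━━━┛ ┃  const options = ░
                                ┃  const response =▼


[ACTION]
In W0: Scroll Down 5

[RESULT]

  ┃Gen: 0                     ┃                     
  ┃██·········█·██·█·███·     ┃ ┏━━━━━━━━━━━━━━━━━━━
  ┃·············███·████·     ┃ ┃ FileViewer        
  ┃█·█·███·███··███··███·     ┃ ┠───────────────────
  ┃···█·█·█·██··█··█··██·     ┃ ┃// FIXME: check ed▲
  ┃········████·········█     ┃ ┃function handleReq░
  ┃······███·██··███·····     ┃ ┃  const response =░
  ┃█··█·█·█····██·██·····     ┃ ┃  const options = ░
  ┃█·██········██·····███     ┃ ┃  const options = ░
  ┃██··█·········███·█··█     ┃ ┃  const response =░
  ┃█···██·····█·█··██···█     ┃ ┃  const response =░
  ┃····█··█·█·█····█····█     ┃ ┃  const options = ░
  ┃█··██··█·█···███···█··     ┃ ┃}                 █
  ┗━━━━━━━━━━━━━━━━━━━━━━━━━━━┛ ┃                  ░
                                ┃                  ▼


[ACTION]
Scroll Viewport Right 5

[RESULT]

n: 0                     ┃                          
·········█·██·█·███·     ┃ ┏━━━━━━━━━━━━━━━━━━━┓    
···········███·████·     ┃ ┃ FileViewer        ┃    
█·███·███··███··███·     ┃ ┠───────────────────┨    
·█·█·█·██··█··█··██·     ┃ ┃// FIXME: check ed▲┃    
······████·········█     ┃ ┃function handleReq░┃    
····███·██··███·····     ┃ ┃  const response =░┃    
·█·█·█····██·██·····     ┃ ┃  const options = ░┃    
██········██·····███     ┃ ┃  const options = ░┃    
··█·········███·█··█     ┃ ┃  const response =░┃    
··██·····█·█··██···█     ┃ ┃  const response =░┃    
··█··█·█·█····█····█     ┃ ┃  const options = ░┃    
·██··█·█···███···█··     ┃ ┃}                 █┃    
━━━━━━━━━━━━━━━━━━━━━━━━━┛ ┃                  ░┃    
                           ┃                  ▼┃    


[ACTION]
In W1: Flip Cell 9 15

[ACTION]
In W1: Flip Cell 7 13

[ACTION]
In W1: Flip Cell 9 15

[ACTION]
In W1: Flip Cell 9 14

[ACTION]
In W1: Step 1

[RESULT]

n: 1                     ┃                          
··········██··█···█·     ┃ ┏━━━━━━━━━━━━━━━━━━━┓    
···█···██··········█     ┃ ┃ FileViewer        ┃    
·██████·█·█········█     ┃ ┠───────────────────┨    
·█·█·█····██·█··█··█     ┃ ┃// FIXME: check ed▲┃    
··········█·█·█···█·     ┃ ┃function handleReq░┃    
····█······██·█·····     ┃ ┃  const response =░┃    
███··██···██··█···█·     ┃ ┃  const options = ░┃    
██········█····█·███     ┃ ┃  const options = ░┃    
█·██······█·█·█·██·█     ┃ ┃  const response =░┃    
·███····█·███·····██     ┃ ┃  const response =░┃    
····█·········██··█·     ┃ ┃  const options = ░┃    
·██·····█···██······     ┃ ┃}                 █┃    
━━━━━━━━━━━━━━━━━━━━━━━━━┛ ┃                  ░┃    
                           ┃                  ▼┃    


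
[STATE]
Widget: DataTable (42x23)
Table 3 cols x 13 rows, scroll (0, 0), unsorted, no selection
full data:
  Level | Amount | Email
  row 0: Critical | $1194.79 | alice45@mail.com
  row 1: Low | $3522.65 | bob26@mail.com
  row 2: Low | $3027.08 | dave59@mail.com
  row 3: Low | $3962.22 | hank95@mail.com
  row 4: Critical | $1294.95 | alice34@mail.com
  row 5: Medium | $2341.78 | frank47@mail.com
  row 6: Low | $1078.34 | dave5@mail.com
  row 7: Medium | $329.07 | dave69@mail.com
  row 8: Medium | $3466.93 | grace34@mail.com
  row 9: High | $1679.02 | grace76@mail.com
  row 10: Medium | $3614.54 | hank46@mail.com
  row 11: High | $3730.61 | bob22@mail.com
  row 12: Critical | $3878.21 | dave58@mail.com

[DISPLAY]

Level   │Amount  │Email                   
────────┼────────┼────────────────        
Critical│$1194.79│alice45@mail.com        
Low     │$3522.65│bob26@mail.com          
Low     │$3027.08│dave59@mail.com         
Low     │$3962.22│hank95@mail.com         
Critical│$1294.95│alice34@mail.com        
Medium  │$2341.78│frank47@mail.com        
Low     │$1078.34│dave5@mail.com          
Medium  │$329.07 │dave69@mail.com         
Medium  │$3466.93│grace34@mail.com        
High    │$1679.02│grace76@mail.com        
Medium  │$3614.54│hank46@mail.com         
High    │$3730.61│bob22@mail.com          
Critical│$3878.21│dave58@mail.com         
                                          
                                          
                                          
                                          
                                          
                                          
                                          
                                          


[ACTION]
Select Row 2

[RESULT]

Level   │Amount  │Email                   
────────┼────────┼────────────────        
Critical│$1194.79│alice45@mail.com        
Low     │$3522.65│bob26@mail.com          
>ow     │$3027.08│dave59@mail.com         
Low     │$3962.22│hank95@mail.com         
Critical│$1294.95│alice34@mail.com        
Medium  │$2341.78│frank47@mail.com        
Low     │$1078.34│dave5@mail.com          
Medium  │$329.07 │dave69@mail.com         
Medium  │$3466.93│grace34@mail.com        
High    │$1679.02│grace76@mail.com        
Medium  │$3614.54│hank46@mail.com         
High    │$3730.61│bob22@mail.com          
Critical│$3878.21│dave58@mail.com         
                                          
                                          
                                          
                                          
                                          
                                          
                                          
                                          


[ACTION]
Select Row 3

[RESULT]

Level   │Amount  │Email                   
────────┼────────┼────────────────        
Critical│$1194.79│alice45@mail.com        
Low     │$3522.65│bob26@mail.com          
Low     │$3027.08│dave59@mail.com         
>ow     │$3962.22│hank95@mail.com         
Critical│$1294.95│alice34@mail.com        
Medium  │$2341.78│frank47@mail.com        
Low     │$1078.34│dave5@mail.com          
Medium  │$329.07 │dave69@mail.com         
Medium  │$3466.93│grace34@mail.com        
High    │$1679.02│grace76@mail.com        
Medium  │$3614.54│hank46@mail.com         
High    │$3730.61│bob22@mail.com          
Critical│$3878.21│dave58@mail.com         
                                          
                                          
                                          
                                          
                                          
                                          
                                          
                                          


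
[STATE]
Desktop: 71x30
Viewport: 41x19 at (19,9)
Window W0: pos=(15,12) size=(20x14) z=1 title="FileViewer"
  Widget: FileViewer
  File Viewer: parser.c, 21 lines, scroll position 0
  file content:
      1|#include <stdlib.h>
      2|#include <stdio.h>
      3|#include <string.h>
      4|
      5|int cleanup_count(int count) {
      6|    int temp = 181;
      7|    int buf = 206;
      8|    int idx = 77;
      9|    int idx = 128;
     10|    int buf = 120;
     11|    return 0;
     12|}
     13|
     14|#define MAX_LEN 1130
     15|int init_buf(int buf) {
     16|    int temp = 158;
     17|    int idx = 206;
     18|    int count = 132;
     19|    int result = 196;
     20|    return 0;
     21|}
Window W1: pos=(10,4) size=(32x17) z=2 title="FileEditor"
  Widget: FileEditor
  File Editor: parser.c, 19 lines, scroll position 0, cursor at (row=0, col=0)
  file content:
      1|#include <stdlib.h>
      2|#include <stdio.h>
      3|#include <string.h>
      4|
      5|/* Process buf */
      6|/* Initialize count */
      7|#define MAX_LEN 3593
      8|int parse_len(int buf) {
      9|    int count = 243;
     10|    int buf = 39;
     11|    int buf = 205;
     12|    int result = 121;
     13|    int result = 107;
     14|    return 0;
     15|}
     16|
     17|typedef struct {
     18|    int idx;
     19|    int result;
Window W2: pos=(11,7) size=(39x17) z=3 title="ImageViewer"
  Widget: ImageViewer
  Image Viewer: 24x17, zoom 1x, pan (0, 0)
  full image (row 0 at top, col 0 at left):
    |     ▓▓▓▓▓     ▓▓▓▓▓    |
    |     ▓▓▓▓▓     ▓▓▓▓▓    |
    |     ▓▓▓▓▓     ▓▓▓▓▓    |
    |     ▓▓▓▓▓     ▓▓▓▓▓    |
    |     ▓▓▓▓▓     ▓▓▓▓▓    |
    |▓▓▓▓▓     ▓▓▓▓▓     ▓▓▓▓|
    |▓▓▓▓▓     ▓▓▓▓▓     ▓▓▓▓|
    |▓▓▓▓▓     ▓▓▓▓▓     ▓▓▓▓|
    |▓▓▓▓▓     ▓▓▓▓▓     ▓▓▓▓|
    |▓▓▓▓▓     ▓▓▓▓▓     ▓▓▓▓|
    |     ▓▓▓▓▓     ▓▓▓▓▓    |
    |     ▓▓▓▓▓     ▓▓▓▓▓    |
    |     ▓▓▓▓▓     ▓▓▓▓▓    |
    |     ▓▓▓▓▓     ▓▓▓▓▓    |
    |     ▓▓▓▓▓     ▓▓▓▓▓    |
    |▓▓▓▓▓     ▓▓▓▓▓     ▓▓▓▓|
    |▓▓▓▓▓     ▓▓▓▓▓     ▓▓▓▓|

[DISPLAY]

──────────────────────────────┨          
▓▓▓     ▓▓▓▓▓                 ┃          
▓▓▓     ▓▓▓▓▓                 ┃          
▓▓▓     ▓▓▓▓▓                 ┃          
▓▓▓     ▓▓▓▓▓                 ┃          
▓▓▓     ▓▓▓▓▓                 ┃          
   ▓▓▓▓▓     ▓▓▓▓             ┃          
   ▓▓▓▓▓     ▓▓▓▓             ┃          
   ▓▓▓▓▓     ▓▓▓▓             ┃          
   ▓▓▓▓▓     ▓▓▓▓             ┃          
   ▓▓▓▓▓     ▓▓▓▓             ┃          
▓▓▓     ▓▓▓▓▓                 ┃          
▓▓▓     ▓▓▓▓▓                 ┃          
▓▓▓     ▓▓▓▓▓                 ┃          
━━━━━━━━━━━━━━━━━━━━━━━━━━━━━━┛          
 int buf = 120▼┃                         
━━━━━━━━━━━━━━━┛                         
                                         
                                         


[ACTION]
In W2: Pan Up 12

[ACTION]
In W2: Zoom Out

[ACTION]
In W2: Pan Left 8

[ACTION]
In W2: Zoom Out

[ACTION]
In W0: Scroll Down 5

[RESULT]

──────────────────────────────┨          
▓▓▓     ▓▓▓▓▓                 ┃          
▓▓▓     ▓▓▓▓▓                 ┃          
▓▓▓     ▓▓▓▓▓                 ┃          
▓▓▓     ▓▓▓▓▓                 ┃          
▓▓▓     ▓▓▓▓▓                 ┃          
   ▓▓▓▓▓     ▓▓▓▓             ┃          
   ▓▓▓▓▓     ▓▓▓▓             ┃          
   ▓▓▓▓▓     ▓▓▓▓             ┃          
   ▓▓▓▓▓     ▓▓▓▓             ┃          
   ▓▓▓▓▓     ▓▓▓▓             ┃          
▓▓▓     ▓▓▓▓▓                 ┃          
▓▓▓     ▓▓▓▓▓                 ┃          
▓▓▓     ▓▓▓▓▓                 ┃          
━━━━━━━━━━━━━━━━━━━━━━━━━━━━━━┛          
 init_buf(int ▼┃                         
━━━━━━━━━━━━━━━┛                         
                                         
                                         


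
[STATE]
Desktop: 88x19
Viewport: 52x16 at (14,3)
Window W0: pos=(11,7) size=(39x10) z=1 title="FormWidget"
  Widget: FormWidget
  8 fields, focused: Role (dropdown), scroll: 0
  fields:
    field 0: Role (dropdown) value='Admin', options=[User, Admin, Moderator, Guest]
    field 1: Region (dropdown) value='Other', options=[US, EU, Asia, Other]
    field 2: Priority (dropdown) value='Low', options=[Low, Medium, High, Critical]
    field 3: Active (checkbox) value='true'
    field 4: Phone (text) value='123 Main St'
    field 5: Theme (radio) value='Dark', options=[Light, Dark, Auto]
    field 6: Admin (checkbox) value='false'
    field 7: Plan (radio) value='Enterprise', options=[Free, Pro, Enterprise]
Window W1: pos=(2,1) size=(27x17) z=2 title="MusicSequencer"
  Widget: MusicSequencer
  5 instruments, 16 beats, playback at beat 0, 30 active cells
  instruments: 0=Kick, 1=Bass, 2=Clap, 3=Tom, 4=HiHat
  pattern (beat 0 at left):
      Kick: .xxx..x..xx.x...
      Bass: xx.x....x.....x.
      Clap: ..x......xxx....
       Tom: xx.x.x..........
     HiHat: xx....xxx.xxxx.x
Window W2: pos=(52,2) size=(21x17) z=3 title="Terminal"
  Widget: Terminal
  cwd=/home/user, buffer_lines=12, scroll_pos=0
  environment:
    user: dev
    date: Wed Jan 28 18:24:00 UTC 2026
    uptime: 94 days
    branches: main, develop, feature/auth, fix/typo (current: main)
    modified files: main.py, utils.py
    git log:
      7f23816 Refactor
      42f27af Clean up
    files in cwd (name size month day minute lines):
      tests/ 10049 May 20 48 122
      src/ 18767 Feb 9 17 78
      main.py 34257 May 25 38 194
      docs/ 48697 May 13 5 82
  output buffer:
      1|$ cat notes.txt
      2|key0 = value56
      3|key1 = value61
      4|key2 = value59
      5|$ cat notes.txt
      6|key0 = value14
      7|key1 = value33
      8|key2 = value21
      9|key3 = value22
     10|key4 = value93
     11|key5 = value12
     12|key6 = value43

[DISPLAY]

──────────────┨                       ┃ Terminal    
56789012345   ┃                       ┠─────────────
·█··██·█···   ┃                       ┃$ cat notes.t
···█·····█·   ┃                       ┃key0 = value5
····███····   ┃━━━━━━━━━━━━━━━━━━━━┓  ┃key1 = value6
█··········   ┃                    ┃  ┃key2 = value5
·███·████·█   ┃────────────────────┨  ┃$ cat notes.t
              ┃min               ▼]┃  ┃key0 = value1
              ┃her               ▼]┃  ┃key1 = value3
              ┃w                 ▼]┃  ┃key2 = value2
              ┃                    ┃  ┃key3 = value2
              ┃3 Main St          ]┃  ┃key4 = value9
              ┃ Light  (●) Dark  ( ┃  ┃key5 = value1
              ┃━━━━━━━━━━━━━━━━━━━━┛  ┃key6 = value4
━━━━━━━━━━━━━━┛                       ┃$ █          
                                      ┗━━━━━━━━━━━━━


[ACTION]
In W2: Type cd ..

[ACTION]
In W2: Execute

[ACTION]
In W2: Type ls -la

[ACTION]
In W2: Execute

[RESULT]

──────────────┨                       ┃ Terminal    
56789012345   ┃                       ┠─────────────
·█··██·█···   ┃                       ┃key2 = value2
···█·····█·   ┃                       ┃key3 = value2
····███····   ┃━━━━━━━━━━━━━━━━━━━━┓  ┃key4 = value9
█··········   ┃                    ┃  ┃key5 = value1
·███·████·█   ┃────────────────────┨  ┃key6 = value4
              ┃min               ▼]┃  ┃$ cd ..      
              ┃her               ▼]┃  ┃             
              ┃w                 ▼]┃  ┃$ ls -la     
              ┃                    ┃  ┃drwxr-xr-x  1
              ┃3 Main St          ]┃  ┃drwxr-xr-x  1
              ┃ Light  (●) Dark  ( ┃  ┃-rw-r--r--  1
              ┃━━━━━━━━━━━━━━━━━━━━┛  ┃drwxr-xr-x  1
━━━━━━━━━━━━━━┛                       ┃$ █          
                                      ┗━━━━━━━━━━━━━


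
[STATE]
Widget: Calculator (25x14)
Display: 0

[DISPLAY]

                        0
┌───┬───┬───┬───┐        
│ 7 │ 8 │ 9 │ ÷ │        
├───┼───┼───┼───┤        
│ 4 │ 5 │ 6 │ × │        
├───┼───┼───┼───┤        
│ 1 │ 2 │ 3 │ - │        
├───┼───┼───┼───┤        
│ 0 │ . │ = │ + │        
├───┼───┼───┼───┤        
│ C │ MC│ MR│ M+│        
└───┴───┴───┴───┘        
                         
                         


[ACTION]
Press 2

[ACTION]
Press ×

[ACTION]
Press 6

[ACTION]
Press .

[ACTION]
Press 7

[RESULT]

                      6.7
┌───┬───┬───┬───┐        
│ 7 │ 8 │ 9 │ ÷ │        
├───┼───┼───┼───┤        
│ 4 │ 5 │ 6 │ × │        
├───┼───┼───┼───┤        
│ 1 │ 2 │ 3 │ - │        
├───┼───┼───┼───┤        
│ 0 │ . │ = │ + │        
├───┼───┼───┼───┤        
│ C │ MC│ MR│ M+│        
└───┴───┴───┴───┘        
                         
                         


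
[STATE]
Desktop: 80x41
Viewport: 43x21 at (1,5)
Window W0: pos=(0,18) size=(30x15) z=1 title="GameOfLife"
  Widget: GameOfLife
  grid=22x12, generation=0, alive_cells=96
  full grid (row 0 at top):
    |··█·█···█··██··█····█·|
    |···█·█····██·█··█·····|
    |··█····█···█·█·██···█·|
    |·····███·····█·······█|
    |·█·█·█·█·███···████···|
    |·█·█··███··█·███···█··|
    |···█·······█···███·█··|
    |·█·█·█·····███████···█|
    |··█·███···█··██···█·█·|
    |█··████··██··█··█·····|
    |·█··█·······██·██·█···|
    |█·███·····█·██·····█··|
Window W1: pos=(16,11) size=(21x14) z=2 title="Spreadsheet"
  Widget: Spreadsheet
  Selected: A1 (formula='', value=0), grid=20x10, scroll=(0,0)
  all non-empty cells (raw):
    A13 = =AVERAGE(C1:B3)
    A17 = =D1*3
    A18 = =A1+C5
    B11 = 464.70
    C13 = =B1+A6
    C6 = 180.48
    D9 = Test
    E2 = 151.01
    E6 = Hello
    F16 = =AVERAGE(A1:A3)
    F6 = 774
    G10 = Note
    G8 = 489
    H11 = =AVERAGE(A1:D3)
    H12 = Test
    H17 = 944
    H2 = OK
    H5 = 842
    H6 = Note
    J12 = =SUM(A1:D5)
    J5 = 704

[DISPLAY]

                                           
                                           
                                           
                                           
                                           
                                           
               ┏━━━━━━━━━━━━━━━━━━━┓       
               ┃ Spreadsheet       ┃       
               ┠───────────────────┨       
               ┃A1:                ┃       
               ┃       A       B   ┃       
               ┃-------------------┃       
               ┃  1      [0]       ┃       
━━━━━━━━━━━━━━━┃  2        0       ┃       
 GameOfLife    ┃  3        0       ┃       
───────────────┃  4        0       ┃       
Gen: 0         ┃  5        0       ┃       
···█·█····██·█·┃  6        0       ┃       
··█····█···█·█·┃  7        0       ┃       
·····███·····█·┗━━━━━━━━━━━━━━━━━━━┛       
·█·█·█·█·███···████···      ┃              


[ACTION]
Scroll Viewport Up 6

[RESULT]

                                           
                                           
                                           
                                           
                                           
                                           
                                           
                                           
                                           
                                           
                                           
               ┏━━━━━━━━━━━━━━━━━━━┓       
               ┃ Spreadsheet       ┃       
               ┠───────────────────┨       
               ┃A1:                ┃       
               ┃       A       B   ┃       
               ┃-------------------┃       
               ┃  1      [0]       ┃       
━━━━━━━━━━━━━━━┃  2        0       ┃       
 GameOfLife    ┃  3        0       ┃       
───────────────┃  4        0       ┃       


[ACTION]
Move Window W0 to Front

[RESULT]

                                           
                                           
                                           
                                           
                                           
                                           
                                           
                                           
                                           
                                           
                                           
               ┏━━━━━━━━━━━━━━━━━━━┓       
               ┃ Spreadsheet       ┃       
               ┠───────────────────┨       
               ┃A1:                ┃       
               ┃       A       B   ┃       
               ┃-------------------┃       
               ┃  1      [0]       ┃       
━━━━━━━━━━━━━━━━━━━━━━━━━━━━┓      ┃       
 GameOfLife                 ┃      ┃       
────────────────────────────┨      ┃       


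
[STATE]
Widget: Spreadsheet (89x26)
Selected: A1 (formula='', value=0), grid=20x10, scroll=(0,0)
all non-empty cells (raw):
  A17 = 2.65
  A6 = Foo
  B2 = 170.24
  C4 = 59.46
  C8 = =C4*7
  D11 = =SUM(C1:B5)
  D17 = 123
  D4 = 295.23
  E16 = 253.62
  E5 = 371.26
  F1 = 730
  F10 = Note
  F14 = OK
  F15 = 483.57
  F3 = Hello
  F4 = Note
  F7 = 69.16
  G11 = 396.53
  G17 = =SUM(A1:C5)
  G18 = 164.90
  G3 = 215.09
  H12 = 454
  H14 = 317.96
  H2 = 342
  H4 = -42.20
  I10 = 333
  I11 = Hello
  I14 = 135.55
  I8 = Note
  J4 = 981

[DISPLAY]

A1:                                                                                      
       A       B       C       D       E       F       G       H       I       J         
-----------------------------------------------------------------------------------------
  1      [0]       0       0       0       0     730       0       0       0       0     
  2        0  170.24       0       0       0       0       0     342       0       0     
  3        0       0       0       0       0Hello     215.09       0       0       0     
  4        0       0   59.46  295.23       0Note           0  -42.20       0     981     
  5        0       0       0       0  371.26       0       0       0       0       0     
  6 Foo            0       0       0       0       0       0       0       0       0     
  7        0       0       0       0       0   69.16       0       0       0       0     
  8        0       0  416.22       0       0       0       0       0Note           0     
  9        0       0       0       0       0       0       0       0       0       0     
 10        0       0       0       0       0Note           0       0     333       0     
 11        0       0       0  229.70       0       0  396.53       0Hello          0     
 12        0       0       0       0       0       0       0     454       0       0     
 13        0       0       0       0       0       0       0       0       0       0     
 14        0       0       0       0       0OK             0  317.96  135.55       0     
 15        0       0       0       0       0  483.57       0       0       0       0     
 16        0       0       0       0  253.62       0       0       0       0       0     
 17     2.65       0       0     123       0       0  229.70       0       0       0     
 18        0       0       0       0       0       0  164.90       0       0       0     
 19        0       0       0       0       0       0       0       0       0       0     
 20        0       0       0       0       0       0       0       0       0       0     
                                                                                         
                                                                                         
                                                                                         


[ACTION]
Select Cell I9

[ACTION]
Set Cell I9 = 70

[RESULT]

I9: 70                                                                                   
       A       B       C       D       E       F       G       H       I       J         
-----------------------------------------------------------------------------------------
  1        0       0       0       0       0     730       0       0       0       0     
  2        0  170.24       0       0       0       0       0     342       0       0     
  3        0       0       0       0       0Hello     215.09       0       0       0     
  4        0       0   59.46  295.23       0Note           0  -42.20       0     981     
  5        0       0       0       0  371.26       0       0       0       0       0     
  6 Foo            0       0       0       0       0       0       0       0       0     
  7        0       0       0       0       0   69.16       0       0       0       0     
  8        0       0  416.22       0       0       0       0       0Note           0     
  9        0       0       0       0       0       0       0       0    [70]       0     
 10        0       0       0       0       0Note           0       0     333       0     
 11        0       0       0  229.70       0       0  396.53       0Hello          0     
 12        0       0       0       0       0       0       0     454       0       0     
 13        0       0       0       0       0       0       0       0       0       0     
 14        0       0       0       0       0OK             0  317.96  135.55       0     
 15        0       0       0       0       0  483.57       0       0       0       0     
 16        0       0       0       0  253.62       0       0       0       0       0     
 17     2.65       0       0     123       0       0  229.70       0       0       0     
 18        0       0       0       0       0       0  164.90       0       0       0     
 19        0       0       0       0       0       0       0       0       0       0     
 20        0       0       0       0       0       0       0       0       0       0     
                                                                                         
                                                                                         
                                                                                         


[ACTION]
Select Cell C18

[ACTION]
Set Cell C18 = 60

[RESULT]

C18: 60                                                                                  
       A       B       C       D       E       F       G       H       I       J         
-----------------------------------------------------------------------------------------
  1        0       0       0       0       0     730       0       0       0       0     
  2        0  170.24       0       0       0       0       0     342       0       0     
  3        0       0       0       0       0Hello     215.09       0       0       0     
  4        0       0   59.46  295.23       0Note           0  -42.20       0     981     
  5        0       0       0       0  371.26       0       0       0       0       0     
  6 Foo            0       0       0       0       0       0       0       0       0     
  7        0       0       0       0       0   69.16       0       0       0       0     
  8        0       0  416.22       0       0       0       0       0Note           0     
  9        0       0       0       0       0       0       0       0      70       0     
 10        0       0       0       0       0Note           0       0     333       0     
 11        0       0       0  229.70       0       0  396.53       0Hello          0     
 12        0       0       0       0       0       0       0     454       0       0     
 13        0       0       0       0       0       0       0       0       0       0     
 14        0       0       0       0       0OK             0  317.96  135.55       0     
 15        0       0       0       0       0  483.57       0       0       0       0     
 16        0       0       0       0  253.62       0       0       0       0       0     
 17     2.65       0       0     123       0       0  229.70       0       0       0     
 18        0       0    [60]       0       0       0  164.90       0       0       0     
 19        0       0       0       0       0       0       0       0       0       0     
 20        0       0       0       0       0       0       0       0       0       0     
                                                                                         
                                                                                         
                                                                                         
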